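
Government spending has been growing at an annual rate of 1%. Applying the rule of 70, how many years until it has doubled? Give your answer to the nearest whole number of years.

approximately 70 years

Doubling time ≈ 70 / 1 = 70.00 years.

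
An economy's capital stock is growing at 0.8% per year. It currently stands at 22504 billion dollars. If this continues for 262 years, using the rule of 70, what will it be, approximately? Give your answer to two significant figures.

It doubles every 70/0.8 ≈ 87.50 years, so 262 years is 2.99 doublings.
2^2.99 ≈ 7.94; 22504 × 7.94 ≈ 180000 billion dollars.

roughly 180000 billion dollars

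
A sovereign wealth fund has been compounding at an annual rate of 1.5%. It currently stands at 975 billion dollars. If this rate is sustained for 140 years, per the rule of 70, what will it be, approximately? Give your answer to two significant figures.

Doubling time ≈ 70/1.5 = 46.67 years.
140 years is 140/46.67 ≈ 3.00 doublings, a factor of 2^3.00 ≈ 8.00.
975 × 8.00 ≈ 7800 billion dollars.

≈ 7800 billion dollars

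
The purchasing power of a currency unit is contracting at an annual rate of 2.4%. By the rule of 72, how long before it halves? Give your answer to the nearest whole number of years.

about 30 years

Falling at 2.4%, it halves about every 72/2.4 = 30.00 years.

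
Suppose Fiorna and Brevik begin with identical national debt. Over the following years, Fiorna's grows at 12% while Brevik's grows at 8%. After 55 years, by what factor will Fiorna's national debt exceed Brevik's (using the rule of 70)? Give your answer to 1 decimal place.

Only the 4-point difference matters.
70/4 ≈ 17.50 years per doubling of the ratio; 55 years gives 3.14 doublings, so ≈ 8.8×.

about 8.8 times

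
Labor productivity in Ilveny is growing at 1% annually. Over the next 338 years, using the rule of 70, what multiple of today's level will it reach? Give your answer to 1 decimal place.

Doubles every ≈ 70.00 years (70/1).
338 years is 4.83 doublings; 2^4.83 ≈ 28.4×.

≈ 28.4 times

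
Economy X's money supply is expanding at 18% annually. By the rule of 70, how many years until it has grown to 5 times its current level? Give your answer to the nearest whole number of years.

roughly 9 years

One doubling takes 70/18 = 3.89 years.
5× is log₂ 5 ≈ 2.32 doublings, so ≈ 2.32 × 3.89 = 9 years.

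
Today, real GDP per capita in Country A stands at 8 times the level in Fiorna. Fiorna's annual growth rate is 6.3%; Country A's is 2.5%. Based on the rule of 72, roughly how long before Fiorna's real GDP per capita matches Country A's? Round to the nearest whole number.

approximately 57 years

The growth-rate gap is 6.3% − 2.5% = 3.8 percentage points.
So the ratio between them halves every 72/3.8 ≈ 18.95 years.
An 8 times gap closes after 3 halvings: 3 × 18.95 ≈ 57 years.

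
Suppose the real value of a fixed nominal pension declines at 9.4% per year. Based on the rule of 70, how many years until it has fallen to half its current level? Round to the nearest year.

7 years

Halving time ≈ 70 / 9.4 = 7.45 → 7 years.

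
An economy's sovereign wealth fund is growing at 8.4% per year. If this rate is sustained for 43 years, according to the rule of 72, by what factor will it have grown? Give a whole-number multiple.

72/8.4 ≈ 8.57 years per doubling.
43 years fits 5 doublings: 2^5 = 32.

approximately 32 times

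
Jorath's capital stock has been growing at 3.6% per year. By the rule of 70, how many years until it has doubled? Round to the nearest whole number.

roughly 19 years

At 3.6%, doubling takes about 70/3.6 = 19.44 years.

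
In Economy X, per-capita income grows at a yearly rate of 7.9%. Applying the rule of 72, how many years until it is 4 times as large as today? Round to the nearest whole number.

Doubling time ≈ 72/7.9 = 9.11 years.
Getting to 4× needs 2 doublings: 2 × 9.11 ≈ 18 years.

≈ 18 years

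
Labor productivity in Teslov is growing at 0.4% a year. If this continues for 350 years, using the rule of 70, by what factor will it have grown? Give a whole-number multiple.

approximately 4 times

Doubling time ≈ 70/0.4 = 175.00 years.
350/175.00 ≈ 2 doublings, so about 2^2 = 4×.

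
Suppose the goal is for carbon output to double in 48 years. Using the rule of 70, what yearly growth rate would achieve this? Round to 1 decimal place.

≈ 1.5% per year

70 / 48 ≈ 1.46, so about 1.5% per year.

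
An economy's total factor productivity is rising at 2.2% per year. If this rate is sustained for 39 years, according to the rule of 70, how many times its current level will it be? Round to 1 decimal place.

Doubles every ≈ 31.82 years (70/2.2).
39 years is 1.23 doublings; 2^1.23 ≈ 2.3×.

around 2.3 times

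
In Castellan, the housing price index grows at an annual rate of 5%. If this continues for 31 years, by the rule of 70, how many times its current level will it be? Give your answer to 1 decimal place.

4.6 times

Doubles every ≈ 14.00 years (70/5).
31 years is 2.21 doublings; 2^2.21 ≈ 4.6×.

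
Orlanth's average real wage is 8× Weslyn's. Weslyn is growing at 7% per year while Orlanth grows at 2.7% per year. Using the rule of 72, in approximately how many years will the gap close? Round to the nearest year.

The growth-rate gap is 7% − 2.7% = 4.3 percentage points.
So the ratio between them halves every 72/4.3 ≈ 16.74 years.
An 8× gap closes after 3 halvings: 3 × 16.74 ≈ 50 years.

50 years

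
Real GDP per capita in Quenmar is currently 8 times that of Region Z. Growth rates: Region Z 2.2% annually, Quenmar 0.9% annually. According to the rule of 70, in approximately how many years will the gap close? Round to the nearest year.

around 162 years

The growth-rate gap is 2.2% − 0.9% = 1.3 percentage points.
So the ratio between them halves every 70/1.3 ≈ 53.85 years.
An 8 times gap closes after 3 halvings: 3 × 53.85 ≈ 162 years.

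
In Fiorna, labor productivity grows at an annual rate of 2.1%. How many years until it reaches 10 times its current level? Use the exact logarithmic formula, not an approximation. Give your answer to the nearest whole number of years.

111 years

t = ln(10) / ln(1 + 0.021) = 2.3026 / 0.020783 ≈ 110.79.
≈ 111 years.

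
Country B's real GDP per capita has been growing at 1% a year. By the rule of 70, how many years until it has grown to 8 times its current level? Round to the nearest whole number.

One doubling takes 70/1 = 70.00 years.
Getting to 8× needs 3 doublings: 3 × 70.00 ≈ 210 years.

≈ 210 years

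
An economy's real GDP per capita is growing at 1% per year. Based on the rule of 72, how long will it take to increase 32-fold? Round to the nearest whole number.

approximately 360 years

Doubling time ≈ 72/1 = 72.00 years.
32 = 2^5, so 5 doublings → 360 years.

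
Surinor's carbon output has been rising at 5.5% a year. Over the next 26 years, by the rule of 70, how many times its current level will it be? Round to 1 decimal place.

roughly 4.1 times

Doubling time ≈ 70/5.5 = 12.73 years.
26 years / 12.73 ≈ 2.04 doublings → factor 2^2.04 ≈ 4.1.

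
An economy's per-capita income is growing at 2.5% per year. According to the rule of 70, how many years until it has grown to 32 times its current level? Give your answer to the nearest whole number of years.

around 140 years

One doubling takes 70/2.5 = 28.00 years.
Getting to 32× needs 5 doublings: 5 × 28.00 ≈ 140 years.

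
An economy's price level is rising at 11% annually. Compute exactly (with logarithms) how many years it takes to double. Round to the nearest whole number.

t = ln(2) / ln(1 + 0.11) = 0.6931 / 0.104360 ≈ 6.64.
≈ 7 years.

7 years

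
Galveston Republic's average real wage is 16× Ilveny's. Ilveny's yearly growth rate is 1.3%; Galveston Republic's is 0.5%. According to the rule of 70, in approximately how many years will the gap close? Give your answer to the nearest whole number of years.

≈ 350 years

Ilveny gains on Galveston Republic at 1.3% − 0.5% = 0.8 points a year.
At that relative rate the gap halves every 70/0.8 ≈ 87.50 years.
A 16× gap closes after 4 halvings: 4 × 87.50 ≈ 350 years.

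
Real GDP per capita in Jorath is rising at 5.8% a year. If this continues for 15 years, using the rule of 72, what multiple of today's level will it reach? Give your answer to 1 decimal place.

approximately 2.3 times

Doubling time ≈ 72/5.8 = 12.41 years.
15 years / 12.41 ≈ 1.21 doublings → factor 2^1.21 ≈ 2.3.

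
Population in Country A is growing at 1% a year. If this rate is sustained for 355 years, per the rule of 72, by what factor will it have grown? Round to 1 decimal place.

Doubles every ≈ 72.00 years (72/1).
355 years is 4.93 doublings; 2^4.93 ≈ 30.5×.

30.5 times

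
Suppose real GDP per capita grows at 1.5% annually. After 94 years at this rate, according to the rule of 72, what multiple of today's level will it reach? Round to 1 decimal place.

Doubles every ≈ 48.00 years (72/1.5).
94 years is 1.96 doublings; 2^1.96 ≈ 3.9×.

about 3.9 times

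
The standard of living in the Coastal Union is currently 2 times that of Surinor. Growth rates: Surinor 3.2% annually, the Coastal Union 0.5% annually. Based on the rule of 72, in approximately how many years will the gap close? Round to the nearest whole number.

The growth-rate gap is 3.2% − 0.5% = 2.7 percentage points.
So the ratio between them halves every 72/2.7 ≈ 26.67 years.
A 2 times gap closes after 1 halving: 1 × 26.67 ≈ 27 years.

≈ 27 years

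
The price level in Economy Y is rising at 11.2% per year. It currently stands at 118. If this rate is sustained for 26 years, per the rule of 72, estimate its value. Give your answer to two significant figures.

≈ 1900

Doubling time ≈ 72/11.2 = 6.43 years.
26 years is 26/6.43 ≈ 4.04 doublings, a factor of 2^4.04 ≈ 16.45.
118 × 16.45 ≈ 1900.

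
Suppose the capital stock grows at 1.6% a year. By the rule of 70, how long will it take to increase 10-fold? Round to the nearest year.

145 years

Doubling time ≈ 70/1.6 = 43.75 years.
Reaching 10× takes log₂(10) ≈ 3.32 doublings.
3.32 × 43.75 ≈ 145 years.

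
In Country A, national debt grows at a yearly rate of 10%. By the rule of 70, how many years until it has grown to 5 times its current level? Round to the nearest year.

One doubling takes 70/10 = 7.00 years.
Reaching 5× takes log₂(5) ≈ 2.32 doublings.
2.32 × 7.00 ≈ 16 years.

about 16 years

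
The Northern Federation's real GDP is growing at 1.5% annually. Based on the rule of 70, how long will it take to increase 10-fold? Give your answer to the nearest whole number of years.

≈ 155 years

One doubling takes 70/1.5 = 46.67 years.
10× is log₂ 10 ≈ 3.32 doublings, so ≈ 3.32 × 46.67 = 155 years.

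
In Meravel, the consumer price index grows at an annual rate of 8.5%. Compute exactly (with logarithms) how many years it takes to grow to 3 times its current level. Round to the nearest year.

t = ln(3) / ln(1 + 0.085) = 1.0986 / 0.081580 ≈ 13.47.
≈ 13 years.

13 years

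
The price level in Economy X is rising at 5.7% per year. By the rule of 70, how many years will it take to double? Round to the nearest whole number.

Doubling time ≈ 70 / 5.7 = 12.28 years.

around 12 years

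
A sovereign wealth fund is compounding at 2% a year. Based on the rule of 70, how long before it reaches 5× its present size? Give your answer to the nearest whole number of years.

around 81 years

One doubling takes 70/2 = 35.00 years.
Reaching 5× takes log₂(5) ≈ 2.32 doublings.
2.32 × 35.00 ≈ 81 years.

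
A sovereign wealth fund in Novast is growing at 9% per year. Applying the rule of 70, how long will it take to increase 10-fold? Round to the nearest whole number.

26 years

One doubling takes 70/9 = 7.78 years.
Reaching 10× takes log₂(10) ≈ 3.32 doublings.
3.32 × 7.78 ≈ 26 years.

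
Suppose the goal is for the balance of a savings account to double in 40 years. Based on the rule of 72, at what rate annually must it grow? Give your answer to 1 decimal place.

around 1.8%

72 / 40 ≈ 1.80, so about 1.8% annually.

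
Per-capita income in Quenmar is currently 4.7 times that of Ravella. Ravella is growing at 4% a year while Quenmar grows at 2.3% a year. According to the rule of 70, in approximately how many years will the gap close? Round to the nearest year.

What matters is the difference: 1.7 pp.
Rule of 70 on the gap: the ratio halves every 70/1.7 ≈ 41.18 years.
A 4.7 times gap takes log₂(4.7) ≈ 2.23 halvings to close: 2.23 × 41.18 ≈ 92 years.

approximately 92 years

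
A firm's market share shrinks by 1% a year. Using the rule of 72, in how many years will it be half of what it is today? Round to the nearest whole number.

about 72 years

Falling at 1%, it halves about every 72/1 = 72.00 years.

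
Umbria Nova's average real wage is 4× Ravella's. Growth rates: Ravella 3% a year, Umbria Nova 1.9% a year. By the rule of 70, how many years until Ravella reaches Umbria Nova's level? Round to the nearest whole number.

≈ 127 years

The growth-rate gap is 3% − 1.9% = 1.1 percentage points.
So the ratio between them halves every 70/1.1 ≈ 63.64 years.
A 4× gap closes after 2 halvings: 2 × 63.64 ≈ 127 years.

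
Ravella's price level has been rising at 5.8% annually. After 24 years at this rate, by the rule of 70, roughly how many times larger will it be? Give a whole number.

≈ 4 times

At 5.8% one doubling takes ≈ 12.07 years; 24 years is 2 of them, so ×4.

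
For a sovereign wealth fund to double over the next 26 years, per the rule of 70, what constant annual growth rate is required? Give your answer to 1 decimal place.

2.7%

70 / 26 ≈ 2.69, so about 2.7% annually.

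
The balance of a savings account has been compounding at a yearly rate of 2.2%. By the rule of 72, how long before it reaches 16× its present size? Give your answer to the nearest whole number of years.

Doubling time ≈ 72/2.2 = 32.73 years.
16× is 4 doublings, so 4 × 32.73 ≈ 131 years.

131 years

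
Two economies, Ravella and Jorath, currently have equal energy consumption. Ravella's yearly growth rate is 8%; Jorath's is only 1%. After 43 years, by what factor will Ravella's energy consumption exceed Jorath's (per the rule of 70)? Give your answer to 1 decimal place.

roughly 19.7 times

Rate gap = 8% − 1% = 7 points.
The ratio doubles every 70/7 ≈ 10.00 years.
43/10.00 ≈ 4.30 doublings → ratio ≈ 2^4.30 ≈ 19.7.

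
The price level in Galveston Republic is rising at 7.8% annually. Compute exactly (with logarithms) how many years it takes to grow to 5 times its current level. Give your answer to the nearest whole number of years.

21 years

t = ln(5) / ln(1 + 0.078) = 1.6094 / 0.075107 ≈ 21.43.
≈ 21 years.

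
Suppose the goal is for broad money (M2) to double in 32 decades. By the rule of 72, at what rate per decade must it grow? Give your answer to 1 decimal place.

roughly 2.3%

72 / 32 ≈ 2.25, so about 2.3% per decade.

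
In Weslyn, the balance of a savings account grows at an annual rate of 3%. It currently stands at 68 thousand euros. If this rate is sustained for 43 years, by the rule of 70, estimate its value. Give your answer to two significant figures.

≈ 240 thousand euros

It doubles every 70/3 ≈ 23.33 years, so 43 years is 1.84 doublings.
2^1.84 ≈ 3.58; 68 × 3.58 ≈ 240 thousand euros.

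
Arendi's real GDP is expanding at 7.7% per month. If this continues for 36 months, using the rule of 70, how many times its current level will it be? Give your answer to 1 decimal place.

Doubles every ≈ 9.09 months (70/7.7).
36 months is 3.96 doublings; 2^3.96 ≈ 15.6×.

around 15.6 times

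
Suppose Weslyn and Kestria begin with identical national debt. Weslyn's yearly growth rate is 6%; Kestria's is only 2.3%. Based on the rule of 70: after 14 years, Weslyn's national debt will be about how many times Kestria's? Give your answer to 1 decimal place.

Weslyn pulls ahead at 3.7 pp per year, so the ratio doubles every 70/3.7 ≈ 18.92 years.
In 14 years that's 0.74 doublings: 2^0.74 ≈ 1.7.

about 1.7 times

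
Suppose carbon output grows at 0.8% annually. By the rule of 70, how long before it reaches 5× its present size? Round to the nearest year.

≈ 203 years

Doubling time ≈ 70/0.8 = 87.50 years.
Reaching 5× takes log₂(5) ≈ 2.32 doublings.
2.32 × 87.50 ≈ 203 years.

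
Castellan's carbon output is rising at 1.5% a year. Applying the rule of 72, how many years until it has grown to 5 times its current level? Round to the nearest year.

roughly 111 years

Doubling time ≈ 72/1.5 = 48.00 years.
Reaching 5× takes log₂(5) ≈ 2.32 doublings.
2.32 × 48.00 ≈ 111 years.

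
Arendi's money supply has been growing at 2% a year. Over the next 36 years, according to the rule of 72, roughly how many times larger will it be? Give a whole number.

At 2% one doubling takes ≈ 36.00 years; 36 years is 1 of them, so ×2.

≈ 2 times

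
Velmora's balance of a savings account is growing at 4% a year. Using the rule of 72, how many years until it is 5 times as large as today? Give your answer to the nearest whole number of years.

≈ 42 years

One doubling takes 72/4 = 18.00 years.
Reaching 5× takes log₂(5) ≈ 2.32 doublings.
2.32 × 18.00 ≈ 42 years.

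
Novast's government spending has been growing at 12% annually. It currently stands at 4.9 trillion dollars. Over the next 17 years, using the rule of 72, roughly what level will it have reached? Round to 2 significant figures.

about 35 trillion dollars

Doubling time ≈ 72/12 = 6.00 years.
17 years is 17/6.00 ≈ 2.83 doublings, a factor of 2^2.83 ≈ 7.11.
4.9 × 7.11 ≈ 35 trillion dollars.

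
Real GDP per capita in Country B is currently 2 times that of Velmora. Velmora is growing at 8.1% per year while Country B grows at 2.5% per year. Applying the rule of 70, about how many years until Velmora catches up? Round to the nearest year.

The growth-rate gap is 8.1% − 2.5% = 5.6 percentage points.
So the ratio between them halves every 70/5.6 ≈ 12.50 years.
A 2 times gap closes after 1 halving: 1 × 12.50 ≈ 13 years.

roughly 13 years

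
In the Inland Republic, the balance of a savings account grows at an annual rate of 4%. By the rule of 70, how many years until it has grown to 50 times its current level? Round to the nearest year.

roughly 99 years

At 4% it doubles every 70/4 ≈ 17.50 years.
50× is log₂ 50 ≈ 5.64 doublings, so ≈ 5.64 × 17.50 = 99 years.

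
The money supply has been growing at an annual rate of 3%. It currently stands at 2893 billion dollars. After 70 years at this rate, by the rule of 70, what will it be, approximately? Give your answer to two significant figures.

It doubles every 70/3 ≈ 23.33 years, so 70 years is 3.00 doublings.
2^3.00 ≈ 8.00; 2893 × 8.00 ≈ 23000 billion dollars.

around 23000 billion dollars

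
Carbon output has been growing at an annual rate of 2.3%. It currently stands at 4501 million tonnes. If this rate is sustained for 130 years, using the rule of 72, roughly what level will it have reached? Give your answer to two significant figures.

It doubles every 72/2.3 ≈ 31.30 years, so 130 years is 4.15 doublings.
2^4.15 ≈ 17.75; 4501 × 17.75 ≈ 80000 million tonnes.

about 80000 million tonnes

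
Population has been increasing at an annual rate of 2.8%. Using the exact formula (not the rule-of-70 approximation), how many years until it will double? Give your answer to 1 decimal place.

t = ln(2) / ln(1 + 0.028) = 0.6931 / 0.027615 ≈ 25.10.

25.1 years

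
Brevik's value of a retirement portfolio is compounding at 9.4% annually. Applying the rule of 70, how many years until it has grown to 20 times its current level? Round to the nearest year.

≈ 32 years

One doubling takes 70/9.4 = 7.45 years.
20× is log₂ 20 ≈ 4.32 doublings, so ≈ 4.32 × 7.45 = 32 years.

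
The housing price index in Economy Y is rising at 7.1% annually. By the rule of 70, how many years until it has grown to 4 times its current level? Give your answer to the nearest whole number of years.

about 20 years

One doubling takes 70/7.1 = 9.86 years.
4 = 2^2, so 2 doublings → 20 years.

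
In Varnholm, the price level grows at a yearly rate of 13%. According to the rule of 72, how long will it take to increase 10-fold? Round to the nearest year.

18 years

Doubling time ≈ 72/13 = 5.54 years.
10× is log₂ 10 ≈ 3.32 doublings, so ≈ 3.32 × 5.54 = 18 years.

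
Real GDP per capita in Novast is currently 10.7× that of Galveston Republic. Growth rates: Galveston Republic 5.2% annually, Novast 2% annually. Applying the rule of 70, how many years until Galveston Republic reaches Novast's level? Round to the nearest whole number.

The growth-rate gap is 5.2% − 2% = 3.2 percentage points.
So the ratio between them halves every 70/3.2 ≈ 21.88 years.
A 10.7× gap takes log₂(10.7) ≈ 3.42 halvings to close: 3.42 × 21.88 ≈ 75 years.

≈ 75 years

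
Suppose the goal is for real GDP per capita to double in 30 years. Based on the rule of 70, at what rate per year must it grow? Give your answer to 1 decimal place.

70 / 30 ≈ 2.33, so about 2.3% per year.

around 2.3% per year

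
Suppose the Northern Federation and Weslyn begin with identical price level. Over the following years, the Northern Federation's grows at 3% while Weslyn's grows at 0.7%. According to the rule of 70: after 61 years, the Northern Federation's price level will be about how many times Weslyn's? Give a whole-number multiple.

about 4 times

the Northern Federation pulls ahead at 2.3 pp per year, so the ratio doubles every 70/2.3 ≈ 30.43 years.
In 61 years that's 2.00 doublings: 2^2.00 ≈ 4.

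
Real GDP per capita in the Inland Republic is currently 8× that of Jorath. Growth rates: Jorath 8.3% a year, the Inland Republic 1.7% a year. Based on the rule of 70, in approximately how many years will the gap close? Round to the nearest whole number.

roughly 32 years

The growth-rate gap is 8.3% − 1.7% = 6.6 percentage points.
So the ratio between them halves every 70/6.6 ≈ 10.61 years.
An 8× gap closes after 3 halvings: 3 × 10.61 ≈ 32 years.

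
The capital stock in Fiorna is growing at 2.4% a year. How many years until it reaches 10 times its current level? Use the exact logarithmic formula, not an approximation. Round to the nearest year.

t = ln(10) / ln(1 + 0.024) = 2.3026 / 0.023717 ≈ 97.09.
≈ 97 years.

97 years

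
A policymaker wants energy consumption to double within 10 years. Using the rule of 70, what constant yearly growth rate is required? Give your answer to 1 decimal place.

70 / 10 ≈ 7.00, so about 7.0% per year.

roughly 7.0%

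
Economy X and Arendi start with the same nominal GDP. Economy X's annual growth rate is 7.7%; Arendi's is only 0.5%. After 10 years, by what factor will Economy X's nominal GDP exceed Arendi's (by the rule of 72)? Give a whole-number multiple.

2 times

Rate gap = 7.7% − 0.5% = 7.2 points.
The ratio doubles every 72/7.2 ≈ 10.00 years.
10/10.00 ≈ 1.00 doublings → ratio ≈ 2^1.00 ≈ 2.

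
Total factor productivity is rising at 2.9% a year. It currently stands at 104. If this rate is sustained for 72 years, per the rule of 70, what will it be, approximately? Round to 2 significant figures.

820

Doubling time ≈ 70/2.9 = 24.14 years.
72 years is 72/24.14 ≈ 2.98 doublings, a factor of 2^2.98 ≈ 7.89.
104 × 7.89 ≈ 820.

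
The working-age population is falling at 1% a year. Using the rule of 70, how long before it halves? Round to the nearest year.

Halving time ≈ 70 / 1 = 70.00 → 70 years.

around 70 years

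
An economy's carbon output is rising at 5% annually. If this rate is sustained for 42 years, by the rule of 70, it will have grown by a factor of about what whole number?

approximately 8 times

At 5% one doubling takes ≈ 14.00 years; 42 years is 3 of them, so ×8.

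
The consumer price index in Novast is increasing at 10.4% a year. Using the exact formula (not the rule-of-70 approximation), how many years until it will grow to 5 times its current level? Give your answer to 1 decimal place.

t = ln(5) / ln(1 + 0.104) = 1.6094 / 0.098940 ≈ 16.27.

16.3 years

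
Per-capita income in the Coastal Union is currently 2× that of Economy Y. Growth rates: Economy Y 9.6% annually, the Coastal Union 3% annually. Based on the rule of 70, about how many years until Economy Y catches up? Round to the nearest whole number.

around 11 years

What matters is the difference: 6.6 pp.
Rule of 70 on the gap: the ratio halves every 70/6.6 ≈ 10.61 years.
A 2× gap closes after 1 halving: 1 × 10.61 ≈ 11 years.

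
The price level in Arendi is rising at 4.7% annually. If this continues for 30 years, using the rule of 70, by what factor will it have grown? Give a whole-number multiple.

≈ 4 times

70/4.7 ≈ 14.89 years per doubling.
30 years fits 2 doublings: 2^2 = 4.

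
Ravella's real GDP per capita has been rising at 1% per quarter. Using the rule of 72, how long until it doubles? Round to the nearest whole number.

around 72 quarters

72/1 ≈ 72.00, so it doubles roughly every 72 quarters.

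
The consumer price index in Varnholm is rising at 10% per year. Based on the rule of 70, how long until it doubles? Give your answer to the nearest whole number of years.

≈ 7 years

At 10%, doubling takes about 70/10 = 7.00 years.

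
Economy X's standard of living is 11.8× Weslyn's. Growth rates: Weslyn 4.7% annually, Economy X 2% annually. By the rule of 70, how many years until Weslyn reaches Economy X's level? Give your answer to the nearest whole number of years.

around 92 years

Weslyn gains on Economy X at 4.7% − 2% = 2.7 points a year.
At that relative rate the gap halves every 70/2.7 ≈ 25.93 years.
An 11.8× gap takes log₂(11.8) ≈ 3.56 halvings to close: 3.56 × 25.93 ≈ 92 years.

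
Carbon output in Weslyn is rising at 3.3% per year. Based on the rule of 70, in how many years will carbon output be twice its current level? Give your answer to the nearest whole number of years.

Doubling time ≈ 70 / 3.3 = 21.21 years.

21 years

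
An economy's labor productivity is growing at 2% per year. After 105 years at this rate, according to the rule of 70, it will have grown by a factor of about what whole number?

Doubling time ≈ 70/2 = 35.00 years.
105/35.00 ≈ 3 doublings, so about 2^3 = 8×.

around 8 times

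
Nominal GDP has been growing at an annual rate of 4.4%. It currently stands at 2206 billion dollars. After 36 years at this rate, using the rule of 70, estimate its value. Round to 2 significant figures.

≈ 11000 billion dollars

Doubling time ≈ 70/4.4 = 15.91 years.
36 years is 36/15.91 ≈ 2.26 doublings, a factor of 2^2.26 ≈ 4.79.
2206 × 4.79 ≈ 11000 billion dollars.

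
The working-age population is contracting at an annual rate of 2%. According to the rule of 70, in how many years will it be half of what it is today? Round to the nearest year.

Falling at 2%, it halves about every 70/2 = 35.00 years.

approximately 35 years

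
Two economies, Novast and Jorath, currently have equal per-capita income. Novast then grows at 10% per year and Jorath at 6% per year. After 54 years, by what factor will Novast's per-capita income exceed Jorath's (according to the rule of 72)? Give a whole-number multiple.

8 times

Only the 4-point difference matters.
72/4 ≈ 18.00 years per doubling of the ratio; 54 years gives 3.00 doublings, so ≈ 8×.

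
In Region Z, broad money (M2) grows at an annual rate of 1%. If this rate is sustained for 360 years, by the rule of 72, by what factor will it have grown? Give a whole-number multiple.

72/1 ≈ 72.00 years per doubling.
360 years fits 5 doublings: 2^5 = 32.

around 32 times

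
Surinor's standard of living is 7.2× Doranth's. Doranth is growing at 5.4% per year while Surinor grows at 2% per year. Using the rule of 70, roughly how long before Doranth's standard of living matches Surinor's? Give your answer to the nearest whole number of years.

≈ 59 years

Doranth gains on Surinor at 5.4% − 2% = 3.4 points a year.
At that relative rate the gap halves every 70/3.4 ≈ 20.59 years.
A 7.2× gap takes log₂(7.2) ≈ 2.85 halvings to close: 2.85 × 20.59 ≈ 59 years.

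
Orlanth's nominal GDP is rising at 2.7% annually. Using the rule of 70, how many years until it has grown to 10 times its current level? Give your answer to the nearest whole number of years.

approximately 86 years

At 2.7% it doubles every 70/2.7 ≈ 25.93 years.
Reaching 10× takes log₂(10) ≈ 3.32 doublings.
3.32 × 25.93 ≈ 86 years.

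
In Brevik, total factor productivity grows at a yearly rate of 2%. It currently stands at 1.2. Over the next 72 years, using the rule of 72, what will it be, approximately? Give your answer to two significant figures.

Doubling time ≈ 72/2 = 36.00 years.
72 years is 72/36.00 ≈ 2.00 doublings, a factor of 2^2.00 ≈ 4.00.
1.2 × 4.00 ≈ 4.8.

approximately 4.8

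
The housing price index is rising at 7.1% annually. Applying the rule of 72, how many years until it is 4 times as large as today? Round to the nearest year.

roughly 20 years

Doubling time ≈ 72/7.1 = 10.14 years.
4 = 2^2, so 2 doublings → 20 years.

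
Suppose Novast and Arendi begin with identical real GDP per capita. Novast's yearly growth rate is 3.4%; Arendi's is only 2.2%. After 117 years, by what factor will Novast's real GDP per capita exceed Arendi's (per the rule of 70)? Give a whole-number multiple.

approximately 4 times

Rate gap = 3.4% − 2.2% = 1.2 points.
The ratio doubles every 70/1.2 ≈ 58.33 years.
117/58.33 ≈ 2.01 doublings → ratio ≈ 2^2.01 ≈ 4.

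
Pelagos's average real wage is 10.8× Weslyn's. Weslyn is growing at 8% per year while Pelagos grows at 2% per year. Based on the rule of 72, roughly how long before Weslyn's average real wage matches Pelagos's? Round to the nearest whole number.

The growth-rate gap is 8% − 2% = 6 percentage points.
So the ratio between them halves every 72/6 ≈ 12.00 years.
A 10.8× gap takes log₂(10.8) ≈ 3.43 halvings to close: 3.43 × 12.00 ≈ 41 years.

41 years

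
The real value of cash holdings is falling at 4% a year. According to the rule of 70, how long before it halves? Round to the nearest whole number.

around 18 years

The rule works in reverse for decay: 70/4 ≈ 17.50 years to halve.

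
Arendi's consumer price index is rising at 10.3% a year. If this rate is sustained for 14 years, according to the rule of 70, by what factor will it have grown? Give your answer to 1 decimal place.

Doubling time ≈ 70/10.3 = 6.80 years.
14 years / 6.80 ≈ 2.06 doublings → factor 2^2.06 ≈ 4.2.

around 4.2 times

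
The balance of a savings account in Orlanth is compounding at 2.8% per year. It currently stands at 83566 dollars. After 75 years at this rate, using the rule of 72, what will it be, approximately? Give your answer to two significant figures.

≈ 630000 dollars

Doubling time ≈ 72/2.8 = 25.71 years.
75 years is 75/25.71 ≈ 2.92 doublings, a factor of 2^2.92 ≈ 7.57.
83566 × 7.57 ≈ 630000 dollars.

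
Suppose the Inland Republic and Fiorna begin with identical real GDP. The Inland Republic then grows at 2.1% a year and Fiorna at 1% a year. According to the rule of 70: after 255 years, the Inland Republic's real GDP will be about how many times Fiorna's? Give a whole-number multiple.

around 16 times

Rate gap = 2.1% − 1% = 1.1 points.
The ratio doubles every 70/1.1 ≈ 63.64 years.
255/63.64 ≈ 4.01 doublings → ratio ≈ 2^4.01 ≈ 16.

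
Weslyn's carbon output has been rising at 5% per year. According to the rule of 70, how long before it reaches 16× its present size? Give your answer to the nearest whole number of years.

around 56 years

One doubling takes 70/5 = 14.00 years.
16 = 2^4, so 4 doublings → 56 years.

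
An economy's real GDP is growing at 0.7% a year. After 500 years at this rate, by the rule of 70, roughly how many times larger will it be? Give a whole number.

≈ 32 times

Doubling time ≈ 70/0.7 = 100.00 years.
500/100.00 ≈ 5 doublings, so about 2^5 = 32×.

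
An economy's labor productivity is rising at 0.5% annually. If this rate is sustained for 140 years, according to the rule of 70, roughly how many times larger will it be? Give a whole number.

At 0.5% one doubling takes ≈ 140.00 years; 140 years is 1 of them, so ×2.

2 times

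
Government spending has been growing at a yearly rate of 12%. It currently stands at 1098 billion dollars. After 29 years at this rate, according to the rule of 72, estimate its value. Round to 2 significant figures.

roughly 31000 billion dollars

Doubling time ≈ 72/12 = 6.00 years.
29 years is 29/6.00 ≈ 4.83 doublings, a factor of 2^4.83 ≈ 28.44.
1098 × 28.44 ≈ 31000 billion dollars.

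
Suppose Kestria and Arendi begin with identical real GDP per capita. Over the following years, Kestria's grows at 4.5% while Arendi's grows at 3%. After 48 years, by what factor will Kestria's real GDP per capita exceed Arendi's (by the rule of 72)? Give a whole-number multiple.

2 times

Kestria pulls ahead at 1.5 pp per year, so the ratio doubles every 72/1.5 ≈ 48.00 years.
In 48 years that's 1.00 doublings: 2^1.00 ≈ 2.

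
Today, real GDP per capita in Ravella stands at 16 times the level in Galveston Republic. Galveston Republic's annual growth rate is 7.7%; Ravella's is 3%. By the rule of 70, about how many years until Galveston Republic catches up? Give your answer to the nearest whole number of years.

around 60 years

The growth-rate gap is 7.7% − 3% = 4.7 percentage points.
So the ratio between them halves every 70/4.7 ≈ 14.89 years.
A 16 times gap closes after 4 halvings: 4 × 14.89 ≈ 60 years.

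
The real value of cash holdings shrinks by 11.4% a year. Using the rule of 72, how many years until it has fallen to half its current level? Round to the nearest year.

The rule works in reverse for decay: 72/11.4 ≈ 6.32 years to halve.

about 6 years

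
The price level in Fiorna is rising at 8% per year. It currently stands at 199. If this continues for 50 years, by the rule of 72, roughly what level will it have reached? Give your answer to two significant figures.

It doubles every 72/8 ≈ 9.00 years, so 50 years is 5.56 doublings.
2^5.56 ≈ 47.18; 199 × 47.18 ≈ 9400.

roughly 9400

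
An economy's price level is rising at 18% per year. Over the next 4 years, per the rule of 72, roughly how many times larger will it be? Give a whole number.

2 times

At 18% one doubling takes ≈ 4.00 years; 4 years is 1 of them, so ×2.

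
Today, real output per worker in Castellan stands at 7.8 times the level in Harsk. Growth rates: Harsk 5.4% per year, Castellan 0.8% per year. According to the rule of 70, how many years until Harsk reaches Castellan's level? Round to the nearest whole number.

Harsk gains on Castellan at 5.4% − 0.8% = 4.6 points a year.
At that relative rate the gap halves every 70/4.6 ≈ 15.22 years.
A 7.8 times gap takes log₂(7.8) ≈ 2.96 halvings to close: 2.96 × 15.22 ≈ 45 years.

roughly 45 years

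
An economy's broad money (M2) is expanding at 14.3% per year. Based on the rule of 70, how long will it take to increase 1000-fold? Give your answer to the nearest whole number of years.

One doubling takes 70/14.3 = 4.90 years.
1000× is log₂ 1000 ≈ 9.97 doublings, so ≈ 9.97 × 4.90 = 49 years.

49 years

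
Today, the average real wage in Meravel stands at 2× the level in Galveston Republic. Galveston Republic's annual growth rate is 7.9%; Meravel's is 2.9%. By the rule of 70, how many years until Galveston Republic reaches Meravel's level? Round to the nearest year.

roughly 14 years

What matters is the difference: 5 pp.
Rule of 70 on the gap: the ratio halves every 70/5 ≈ 14.00 years.
A 2× gap closes after 1 halving: 1 × 14.00 ≈ 14 years.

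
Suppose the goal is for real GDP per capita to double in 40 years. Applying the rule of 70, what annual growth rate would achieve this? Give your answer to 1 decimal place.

around 1.8% a year

70 / 40 ≈ 1.75, so about 1.8% a year.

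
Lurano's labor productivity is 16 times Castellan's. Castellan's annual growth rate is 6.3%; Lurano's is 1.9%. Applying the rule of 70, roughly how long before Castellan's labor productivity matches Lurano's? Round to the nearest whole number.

64 years

What matters is the difference: 4.4 pp.
Rule of 70 on the gap: the ratio halves every 70/4.4 ≈ 15.91 years.
A 16 times gap closes after 4 halvings: 4 × 15.91 ≈ 64 years.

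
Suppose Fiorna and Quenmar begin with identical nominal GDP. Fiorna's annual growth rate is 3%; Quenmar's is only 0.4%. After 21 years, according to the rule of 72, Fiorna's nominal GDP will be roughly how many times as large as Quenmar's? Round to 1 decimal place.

Fiorna pulls ahead at 2.6 pp per year, so the ratio doubles every 72/2.6 ≈ 27.69 years.
In 21 years that's 0.76 doublings: 2^0.76 ≈ 1.7.

≈ 1.7 times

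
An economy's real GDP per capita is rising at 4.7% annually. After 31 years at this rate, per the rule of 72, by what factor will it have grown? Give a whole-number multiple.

4 times

Doubling time ≈ 72/4.7 = 15.32 years.
31/15.32 ≈ 2 doublings, so about 2^2 = 4×.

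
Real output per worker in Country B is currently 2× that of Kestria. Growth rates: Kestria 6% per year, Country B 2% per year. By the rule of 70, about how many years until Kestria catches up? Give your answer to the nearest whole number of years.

The growth-rate gap is 6% − 2% = 4 percentage points.
So the ratio between them halves every 70/4 ≈ 17.50 years.
A 2× gap closes after 1 halving: 1 × 17.50 ≈ 18 years.

18 years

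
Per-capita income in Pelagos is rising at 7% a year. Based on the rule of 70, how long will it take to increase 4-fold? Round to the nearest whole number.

approximately 20 years

At 7% it doubles every 70/7 ≈ 10.00 years.
Getting to 4× needs 2 doublings: 2 × 10.00 ≈ 20 years.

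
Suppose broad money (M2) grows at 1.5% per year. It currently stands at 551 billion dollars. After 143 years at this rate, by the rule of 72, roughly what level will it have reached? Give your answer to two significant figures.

Doubling time ≈ 72/1.5 = 48.00 years.
143 years is 143/48.00 ≈ 2.98 doublings, a factor of 2^2.98 ≈ 7.89.
551 × 7.89 ≈ 4300 billion dollars.

≈ 4300 billion dollars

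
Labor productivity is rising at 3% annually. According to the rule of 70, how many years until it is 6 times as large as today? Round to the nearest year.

roughly 60 years

Doubling time ≈ 70/3 = 23.33 years.
Reaching 6× takes log₂(6) ≈ 2.58 doublings.
2.58 × 23.33 ≈ 60 years.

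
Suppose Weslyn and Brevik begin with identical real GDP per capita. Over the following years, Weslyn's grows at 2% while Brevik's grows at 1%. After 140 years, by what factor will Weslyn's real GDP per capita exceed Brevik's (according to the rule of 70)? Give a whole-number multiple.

Only the 1-point difference matters.
70/1 ≈ 70.00 years per doubling of the ratio; 140 years gives 2.00 doublings, so ≈ 4×.

about 4 times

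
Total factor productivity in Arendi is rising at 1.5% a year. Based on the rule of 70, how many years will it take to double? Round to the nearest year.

about 47 years

Doubling time ≈ 70 / 1.5 = 46.67 years.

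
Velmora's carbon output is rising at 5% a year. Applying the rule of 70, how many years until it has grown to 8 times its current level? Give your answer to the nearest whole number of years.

At 5% it doubles every 70/5 ≈ 14.00 years.
8 = 2^3, so 3 doublings → 42 years.

around 42 years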